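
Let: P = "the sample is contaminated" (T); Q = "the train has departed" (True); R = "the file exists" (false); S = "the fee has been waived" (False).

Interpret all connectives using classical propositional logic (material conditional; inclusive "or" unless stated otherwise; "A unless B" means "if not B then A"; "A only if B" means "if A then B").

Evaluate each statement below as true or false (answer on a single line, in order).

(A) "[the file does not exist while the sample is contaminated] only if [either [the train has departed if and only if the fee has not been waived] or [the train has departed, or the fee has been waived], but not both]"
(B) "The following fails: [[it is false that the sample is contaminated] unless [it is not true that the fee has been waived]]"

(A) false; (B) false

(A): In symbols: (not R and P) -> ((Q iff not S) xor (Q or S))

not R = not False = True
not R and P = True and True = True
not S = not False = True
Q iff not S = True iff True = True
Q or S = True or False = True
(Q iff not S) xor (Q or S) = True xor True = False
(not R and P) -> ((Q iff not S) xor (Q or S)) = True -> False = False
Thus (A) is false.

(B): This is not (not P or not S).

not P = not True = False
not S = not False = True
not P or not S = False or True = True
not (not P or not S) = not True = False
Thus (B) is false.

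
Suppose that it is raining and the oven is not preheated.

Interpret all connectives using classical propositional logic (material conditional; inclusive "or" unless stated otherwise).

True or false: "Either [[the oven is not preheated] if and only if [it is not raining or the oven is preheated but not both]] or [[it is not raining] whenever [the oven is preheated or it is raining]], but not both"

Let Q = "the oven is preheated" (F), P = "it is raining" (T).
Formalization: (¬Q ↔ (¬P ⊕ Q)) ⊕ ((Q ∨ P) → ¬P)

¬Q = ¬F = T
¬P = ¬T = F
¬P ⊕ Q = F ⊕ F = F
¬Q ↔ (¬P ⊕ Q) = T ↔ F = F
Q ∨ P = F ∨ T = T
¬P = ¬T = F
(Q ∨ P) → ¬P = T → F = F
(¬Q ↔ (¬P ⊕ Q)) ⊕ ((Q ∨ P) → ¬P) = F ⊕ F = F

false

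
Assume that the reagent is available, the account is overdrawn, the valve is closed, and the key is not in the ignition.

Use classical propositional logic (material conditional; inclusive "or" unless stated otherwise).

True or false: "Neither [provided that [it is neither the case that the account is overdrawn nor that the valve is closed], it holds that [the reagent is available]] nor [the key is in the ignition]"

Let N = "the account is overdrawn" (T), R = "the valve is open" (F), H = "the reagent is available" (T), D = "the key is in the ignition" (F).
In symbols: ((N nor ~R) -> H) nor D

~R = ~F = T
N nor ~R = T nor T = F
(N nor ~R) -> H = F -> T = T
((N nor ~R) -> H) nor D = T nor F = F

False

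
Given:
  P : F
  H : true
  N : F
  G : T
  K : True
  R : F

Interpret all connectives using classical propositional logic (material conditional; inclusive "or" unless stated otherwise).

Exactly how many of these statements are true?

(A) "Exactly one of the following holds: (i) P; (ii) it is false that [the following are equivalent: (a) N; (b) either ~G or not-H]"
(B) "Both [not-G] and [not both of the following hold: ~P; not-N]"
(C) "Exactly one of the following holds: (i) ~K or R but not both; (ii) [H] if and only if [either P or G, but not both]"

1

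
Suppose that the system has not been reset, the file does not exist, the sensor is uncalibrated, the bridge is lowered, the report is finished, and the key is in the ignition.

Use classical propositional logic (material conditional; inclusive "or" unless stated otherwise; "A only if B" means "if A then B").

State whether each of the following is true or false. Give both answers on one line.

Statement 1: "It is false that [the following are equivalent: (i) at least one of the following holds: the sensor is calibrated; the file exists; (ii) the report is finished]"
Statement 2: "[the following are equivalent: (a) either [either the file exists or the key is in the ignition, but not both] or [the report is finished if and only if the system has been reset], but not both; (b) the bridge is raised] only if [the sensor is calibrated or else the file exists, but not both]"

Statement 1 True / Statement 2 True

Let Q = "the sensor is calibrated" (F), P = "the file exists" (F), R = "the report is finished" (T), U = "the key is in the ignition" (T), S = "the system has been reset" (F), D = "the bridge is raised" (F).

Statement 1: Parsed as ~((Q | P) <-> R)

Q | P = F | F = F
(Q | P) <-> R = F <-> T = F
~((Q | P) <-> R) = ~F = T
So Statement 1 is true.

Statement 2: Parsed as (((P xor U) xor (R <-> S)) <-> D) -> (Q xor P)

P xor U = F xor T = T
R <-> S = T <-> F = F
(P xor U) xor (R <-> S) = T xor F = T
((P xor U) xor (R <-> S)) <-> D = T <-> F = F
Q xor P = F xor F = F
(((P xor U) xor (R <-> S)) <-> D) -> (Q xor P) = F -> F = T
Thus Statement 2 is true.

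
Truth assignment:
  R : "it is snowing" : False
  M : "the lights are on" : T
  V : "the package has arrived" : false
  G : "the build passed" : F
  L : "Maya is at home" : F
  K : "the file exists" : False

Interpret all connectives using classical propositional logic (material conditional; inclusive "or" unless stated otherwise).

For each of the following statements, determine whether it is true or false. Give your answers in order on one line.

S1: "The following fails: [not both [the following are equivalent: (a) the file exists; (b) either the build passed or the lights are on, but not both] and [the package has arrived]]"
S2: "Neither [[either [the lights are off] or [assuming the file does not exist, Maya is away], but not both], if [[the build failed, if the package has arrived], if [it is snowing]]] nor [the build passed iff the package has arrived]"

S1 false, S2 false

S1: In symbols: not ((K iff (G xor M)) nand V)

G xor M = False xor True = True
K iff (G xor M) = False iff True = False
(K iff (G xor M)) nand V = False nand False = True
not ((K iff (G xor M)) nand V) = not True = False
So S1 is false.

S2: Parsed as ((R -> (V -> not G)) -> (not M xor (not K -> not L))) nor (G iff V)

not G = not False = True
V -> not G = False -> True = True
R -> (V -> not G) = False -> True = True
not M = not True = False
not K = not False = True
not L = not False = True
not K -> not L = True -> True = True
not M xor (not K -> not L) = False xor True = True
(R -> (V -> not G)) -> (not M xor (not K -> not L)) = True -> True = True
G iff V = False iff False = True
((R -> (V -> not G)) -> (not M xor (not K -> not L))) nor (G iff V) = True nor True = False
So S2 is false.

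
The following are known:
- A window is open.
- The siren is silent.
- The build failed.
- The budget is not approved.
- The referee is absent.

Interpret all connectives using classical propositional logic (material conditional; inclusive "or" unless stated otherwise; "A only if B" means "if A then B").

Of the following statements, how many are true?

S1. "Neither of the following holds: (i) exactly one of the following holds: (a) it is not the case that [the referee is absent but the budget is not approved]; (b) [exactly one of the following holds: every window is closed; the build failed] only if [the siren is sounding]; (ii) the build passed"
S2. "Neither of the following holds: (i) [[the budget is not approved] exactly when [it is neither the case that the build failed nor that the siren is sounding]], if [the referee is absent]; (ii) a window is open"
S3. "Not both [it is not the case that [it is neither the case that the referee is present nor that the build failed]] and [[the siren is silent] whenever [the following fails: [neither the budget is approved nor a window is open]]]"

1

Let U = "the referee is present" (F), S = "the budget is approved" (F), P = "a window is open" (T), R = "the build passed" (F), Q = "the siren is sounding" (F).

S1: Parsed as (¬(¬U ∧ ¬S) ⊕ ((¬P ⊕ ¬R) → Q)) ↓ R

¬U = ¬F = T
¬S = ¬F = T
¬U ∧ ¬S = T ∧ T = T
¬(¬U ∧ ¬S) = ¬T = F
¬P = ¬T = F
¬R = ¬F = T
¬P ⊕ ¬R = F ⊕ T = T
(¬P ⊕ ¬R) → Q = T → F = F
¬(¬U ∧ ¬S) ⊕ ((¬P ⊕ ¬R) → Q) = F ⊕ F = F
(¬(¬U ∧ ¬S) ⊕ ((¬P ⊕ ¬R) → Q)) ↓ R = F ↓ F = T
Thus S1 is true.

S2: Parsed as (¬U → (¬S ↔ (¬R ↓ Q))) ↓ P

¬U = ¬F = T
¬S = ¬F = T
¬R = ¬F = T
¬R ↓ Q = T ↓ F = F
¬S ↔ (¬R ↓ Q) = T ↔ F = F
¬U → (¬S ↔ (¬R ↓ Q)) = T → F = F
(¬U → (¬S ↔ (¬R ↓ Q))) ↓ P = F ↓ T = F
So S2 is false.

S3: Parsed as ¬(U ↓ ¬R) ↑ (¬(S ↓ P) → ¬Q)

¬R = ¬F = T
U ↓ ¬R = F ↓ T = F
¬(U ↓ ¬R) = ¬F = T
S ↓ P = F ↓ T = F
¬(S ↓ P) = ¬F = T
¬Q = ¬F = T
¬(S ↓ P) → ¬Q = T → T = T
¬(U ↓ ¬R) ↑ (¬(S ↓ P) → ¬Q) = T ↑ T = F
So S3 is false.

Count: 1.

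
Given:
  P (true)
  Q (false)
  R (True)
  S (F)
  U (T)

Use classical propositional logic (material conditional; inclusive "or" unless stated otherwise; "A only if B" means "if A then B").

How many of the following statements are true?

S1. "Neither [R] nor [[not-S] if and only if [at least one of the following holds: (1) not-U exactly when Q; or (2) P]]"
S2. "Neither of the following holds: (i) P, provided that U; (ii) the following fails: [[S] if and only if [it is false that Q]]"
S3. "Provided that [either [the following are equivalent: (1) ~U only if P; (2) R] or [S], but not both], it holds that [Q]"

0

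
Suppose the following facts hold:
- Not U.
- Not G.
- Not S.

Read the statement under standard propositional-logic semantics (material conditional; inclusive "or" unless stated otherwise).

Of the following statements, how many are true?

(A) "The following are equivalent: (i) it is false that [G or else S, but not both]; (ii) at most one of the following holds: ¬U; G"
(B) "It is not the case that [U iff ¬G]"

2

(A): This is ~(G xor S) <-> (~U nand G).

G xor S = F xor F = F
~(G xor S) = ~F = T
~U = ~F = T
~U nand G = T nand F = T
~(G xor S) <-> (~U nand G) = T <-> T = T
Hence (A) is true.

(B): Parsed as ~(U <-> ~G)

~G = ~F = T
U <-> ~G = F <-> T = F
~(U <-> ~G) = ~F = T
Hence (B) is true.

2 of the 2 statements are true ((A), (B)).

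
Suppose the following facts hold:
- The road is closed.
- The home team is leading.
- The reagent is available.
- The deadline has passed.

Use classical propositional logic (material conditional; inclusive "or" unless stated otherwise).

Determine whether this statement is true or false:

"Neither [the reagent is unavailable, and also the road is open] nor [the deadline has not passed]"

Let R = "the reagent is available" (True), P = "the road is closed" (True), S = "the deadline has passed" (True).
In symbols: (not R and not P) nor not S

not R = not True = False
not P = not True = False
not R and not P = False and False = False
not S = not True = False
(not R and not P) nor not S = False nor False = True

true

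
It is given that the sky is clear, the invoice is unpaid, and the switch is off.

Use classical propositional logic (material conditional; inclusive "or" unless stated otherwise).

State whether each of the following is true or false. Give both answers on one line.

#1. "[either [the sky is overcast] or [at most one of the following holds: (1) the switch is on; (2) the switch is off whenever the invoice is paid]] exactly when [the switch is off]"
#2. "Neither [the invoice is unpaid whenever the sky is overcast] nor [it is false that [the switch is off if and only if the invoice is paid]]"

Let S = "the sky is overcast" (F), M = "the switch is on" (F), W = "the invoice is paid" (F).

#1: Formalization: (S ∨ (M ↑ (W → ¬M))) ↔ ¬M

¬M = ¬F = T
W → ¬M = F → T = T
M ↑ (W → ¬M) = F ↑ T = T
S ∨ (M ↑ (W → ¬M)) = F ∨ T = T
¬M = ¬F = T
(S ∨ (M ↑ (W → ¬M))) ↔ ¬M = T ↔ T = T
So #1 is true.

#2: This is (S → ¬W) ↓ ¬(¬M ↔ W).

¬W = ¬F = T
S → ¬W = F → T = T
¬M = ¬F = T
¬M ↔ W = T ↔ F = F
¬(¬M ↔ W) = ¬F = T
(S → ¬W) ↓ ¬(¬M ↔ W) = T ↓ T = F
So #2 is false.

#1 True / #2 False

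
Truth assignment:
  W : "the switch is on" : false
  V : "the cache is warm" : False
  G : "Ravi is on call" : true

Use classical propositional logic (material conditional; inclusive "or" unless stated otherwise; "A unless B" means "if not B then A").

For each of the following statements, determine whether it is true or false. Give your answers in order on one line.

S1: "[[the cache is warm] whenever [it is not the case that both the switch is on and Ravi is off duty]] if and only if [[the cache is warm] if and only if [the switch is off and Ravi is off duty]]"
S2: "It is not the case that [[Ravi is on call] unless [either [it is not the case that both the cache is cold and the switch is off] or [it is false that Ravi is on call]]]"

S1 F; S2 F

S1: This is ((W ↑ ¬G) → V) ↔ (V ↔ (¬W ∧ ¬G)).

¬G = ¬T = F
W ↑ ¬G = F ↑ F = T
(W ↑ ¬G) → V = T → F = F
¬W = ¬F = T
¬G = ¬T = F
¬W ∧ ¬G = T ∧ F = F
V ↔ (¬W ∧ ¬G) = F ↔ F = T
((W ↑ ¬G) → V) ↔ (V ↔ (¬W ∧ ¬G)) = F ↔ T = F
Hence S1 is false.

S2: Parsed as ¬(G ∨ ((¬V ↑ ¬W) ∨ ¬G))

¬V = ¬F = T
¬W = ¬F = T
¬V ↑ ¬W = T ↑ T = F
¬G = ¬T = F
(¬V ↑ ¬W) ∨ ¬G = F ∨ F = F
G ∨ ((¬V ↑ ¬W) ∨ ¬G) = T ∨ F = T
¬(G ∨ ((¬V ↑ ¬W) ∨ ¬G)) = ¬T = F
So S2 is false.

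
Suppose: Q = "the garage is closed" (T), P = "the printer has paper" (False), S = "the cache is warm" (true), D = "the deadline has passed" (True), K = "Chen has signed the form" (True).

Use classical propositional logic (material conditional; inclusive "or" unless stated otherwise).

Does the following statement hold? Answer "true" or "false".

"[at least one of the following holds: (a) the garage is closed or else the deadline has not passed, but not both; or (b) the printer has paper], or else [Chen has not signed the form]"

Parsed as ((Q xor not D) or P) or not K

not D = not True = False
Q xor not D = True xor False = True
(Q xor not D) or P = True or False = True
not K = not True = False
((Q xor not D) or P) or not K = True or False = True

True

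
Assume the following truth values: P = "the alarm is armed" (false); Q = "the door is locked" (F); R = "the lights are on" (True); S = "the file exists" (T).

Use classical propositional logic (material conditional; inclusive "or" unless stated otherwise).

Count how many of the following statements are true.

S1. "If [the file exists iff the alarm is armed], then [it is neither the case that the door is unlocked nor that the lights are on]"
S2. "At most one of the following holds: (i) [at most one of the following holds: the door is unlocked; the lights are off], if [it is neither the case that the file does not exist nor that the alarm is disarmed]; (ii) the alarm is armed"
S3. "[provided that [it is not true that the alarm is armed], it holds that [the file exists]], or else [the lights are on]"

3

S1: In symbols: (S <-> P) -> (~Q nor R)

S <-> P = T <-> F = F
~Q = ~F = T
~Q nor R = T nor T = F
(S <-> P) -> (~Q nor R) = F -> F = T
Thus S1 is true.

S2: This is ((~S nor ~P) -> (~Q nand ~R)) nand P.

~S = ~T = F
~P = ~F = T
~S nor ~P = F nor T = F
~Q = ~F = T
~R = ~T = F
~Q nand ~R = T nand F = T
(~S nor ~P) -> (~Q nand ~R) = F -> T = T
((~S nor ~P) -> (~Q nand ~R)) nand P = T nand F = T
So S2 is true.

S3: This is (~P -> S) | R.

~P = ~F = T
~P -> S = T -> T = T
(~P -> S) | R = T | T = T
So S3 is true.

3 of the 3 statements are true (S1, S2, S3).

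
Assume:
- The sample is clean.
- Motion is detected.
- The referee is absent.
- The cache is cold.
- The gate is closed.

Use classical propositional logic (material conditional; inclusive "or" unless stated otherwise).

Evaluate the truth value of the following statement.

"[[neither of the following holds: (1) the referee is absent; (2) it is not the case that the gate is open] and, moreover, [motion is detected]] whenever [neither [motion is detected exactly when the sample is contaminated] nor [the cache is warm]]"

The statement is false.

Let V = "motion is detected" (True), M = "the sample is contaminated" (False), D = "the cache is warm" (False), S = "the referee is present" (False), K = "the gate is open" (False).
This is ((V iff M) nor D) -> ((not S nor not K) and V).

V iff M = True iff False = False
(V iff M) nor D = False nor False = True
not S = not False = True
not K = not False = True
not S nor not K = True nor True = False
(not S nor not K) and V = False and True = False
((V iff M) nor D) -> ((not S nor not K) and V) = True -> False = False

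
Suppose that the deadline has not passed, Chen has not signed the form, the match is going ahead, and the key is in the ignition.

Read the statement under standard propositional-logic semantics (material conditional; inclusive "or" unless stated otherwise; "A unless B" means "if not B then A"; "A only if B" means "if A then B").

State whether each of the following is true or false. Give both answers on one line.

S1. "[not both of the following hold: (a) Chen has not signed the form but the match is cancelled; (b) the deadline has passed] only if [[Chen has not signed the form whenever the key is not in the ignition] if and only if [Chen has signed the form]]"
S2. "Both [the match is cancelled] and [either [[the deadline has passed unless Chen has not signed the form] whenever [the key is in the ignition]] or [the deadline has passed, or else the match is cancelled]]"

Let R = "Chen has signed the form" (F), Q = "the match is cancelled" (F), V = "the deadline has passed" (F), L = "the key is in the ignition" (T).

S1: In symbols: ((¬R ∧ Q) ↑ V) → ((¬L → ¬R) ↔ R)

¬R = ¬F = T
¬R ∧ Q = T ∧ F = F
(¬R ∧ Q) ↑ V = F ↑ F = T
¬L = ¬T = F
¬R = ¬F = T
¬L → ¬R = F → T = T
(¬L → ¬R) ↔ R = T ↔ F = F
((¬R ∧ Q) ↑ V) → ((¬L → ¬R) ↔ R) = T → F = F
Thus S1 is false.

S2: Parsed as Q ∧ ((L → (V ∨ ¬R)) ∨ (V ∨ Q))

¬R = ¬F = T
V ∨ ¬R = F ∨ T = T
L → (V ∨ ¬R) = T → T = T
V ∨ Q = F ∨ F = F
(L → (V ∨ ¬R)) ∨ (V ∨ Q) = T ∨ F = T
Q ∧ ((L → (V ∨ ¬R)) ∨ (V ∨ Q)) = F ∧ T = F
Hence S2 is false.

S1 False / S2 False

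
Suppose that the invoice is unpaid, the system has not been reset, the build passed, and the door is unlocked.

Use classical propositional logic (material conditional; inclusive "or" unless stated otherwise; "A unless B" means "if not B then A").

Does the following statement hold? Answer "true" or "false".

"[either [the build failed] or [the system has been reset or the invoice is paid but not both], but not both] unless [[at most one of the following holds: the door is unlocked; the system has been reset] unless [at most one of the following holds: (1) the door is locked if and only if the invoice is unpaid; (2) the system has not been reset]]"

Let R = "the build passed" (T), Q = "the system has been reset" (F), P = "the invoice is paid" (F), S = "the door is locked" (F).
Formalization: (~R xor (Q xor P)) | ((~S nand Q) | ((S <-> ~P) nand ~Q))

~R = ~T = F
Q xor P = F xor F = F
~R xor (Q xor P) = F xor F = F
~S = ~F = T
~S nand Q = T nand F = T
~P = ~F = T
S <-> ~P = F <-> T = F
~Q = ~F = T
(S <-> ~P) nand ~Q = F nand T = T
(~S nand Q) | ((S <-> ~P) nand ~Q) = T | T = T
(~R xor (Q xor P)) | ((~S nand Q) | ((S <-> ~P) nand ~Q)) = F | T = T

The statement is true.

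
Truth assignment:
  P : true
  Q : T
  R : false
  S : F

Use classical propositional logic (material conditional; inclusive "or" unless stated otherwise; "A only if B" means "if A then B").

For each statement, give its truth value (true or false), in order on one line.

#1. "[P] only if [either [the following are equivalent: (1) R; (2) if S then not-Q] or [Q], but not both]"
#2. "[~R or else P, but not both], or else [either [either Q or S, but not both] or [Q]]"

#1 true; #2 true

#1: Parsed as P -> ((R <-> (S -> ~Q)) xor Q)

~Q = ~T = F
S -> ~Q = F -> F = T
R <-> (S -> ~Q) = F <-> T = F
(R <-> (S -> ~Q)) xor Q = F xor T = T
P -> ((R <-> (S -> ~Q)) xor Q) = T -> T = T
Thus #1 is true.

#2: In symbols: (~R xor P) | ((Q xor S) | Q)

~R = ~F = T
~R xor P = T xor T = F
Q xor S = T xor F = T
(Q xor S) | Q = T | T = T
(~R xor P) | ((Q xor S) | Q) = F | T = T
So #2 is true.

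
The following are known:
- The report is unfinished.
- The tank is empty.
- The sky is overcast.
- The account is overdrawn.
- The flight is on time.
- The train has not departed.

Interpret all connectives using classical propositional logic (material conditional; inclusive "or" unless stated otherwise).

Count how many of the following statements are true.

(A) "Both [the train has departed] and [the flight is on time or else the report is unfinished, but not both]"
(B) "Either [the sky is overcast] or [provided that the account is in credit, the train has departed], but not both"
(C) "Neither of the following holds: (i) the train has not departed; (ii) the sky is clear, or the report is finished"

Let V = "the train has departed" (F), U = "the flight is delayed" (F), P = "the report is finished" (F), R = "the sky is overcast" (T), S = "the account is overdrawn" (T).

(A): Formalization: V & (~U xor ~P)

~U = ~F = T
~P = ~F = T
~U xor ~P = T xor T = F
V & (~U xor ~P) = F & F = F
Thus (A) is false.

(B): This is R xor (~S -> V).

~S = ~T = F
~S -> V = F -> F = T
R xor (~S -> V) = T xor T = F
Thus (B) is false.

(C): Formalization: ~V nor (~R | P)

~V = ~F = T
~R = ~T = F
~R | P = F | F = F
~V nor (~R | P) = T nor F = F
So (C) is false.

Count: 0.

0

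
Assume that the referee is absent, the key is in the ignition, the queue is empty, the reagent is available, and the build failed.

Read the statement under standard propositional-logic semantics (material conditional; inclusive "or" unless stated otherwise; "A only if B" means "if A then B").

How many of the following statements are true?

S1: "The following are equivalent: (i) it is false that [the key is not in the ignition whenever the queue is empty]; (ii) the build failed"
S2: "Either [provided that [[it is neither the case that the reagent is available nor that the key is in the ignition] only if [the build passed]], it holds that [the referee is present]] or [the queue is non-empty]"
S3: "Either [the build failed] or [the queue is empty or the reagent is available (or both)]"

Let R = "the queue is empty" (T), Q = "the key is in the ignition" (T), U = "the build passed" (F), S = "the reagent is available" (T), P = "the referee is present" (F).

S1: In symbols: ~(R -> ~Q) <-> ~U

~Q = ~T = F
R -> ~Q = T -> F = F
~(R -> ~Q) = ~F = T
~U = ~F = T
~(R -> ~Q) <-> ~U = T <-> T = T
Thus S1 is true.

S2: Formalization: (((S nor Q) -> U) -> P) | ~R

S nor Q = T nor T = F
(S nor Q) -> U = F -> F = T
((S nor Q) -> U) -> P = T -> F = F
~R = ~T = F
(((S nor Q) -> U) -> P) | ~R = F | F = F
Hence S2 is false.

S3: In symbols: ~U | (R | S)

~U = ~F = T
R | S = T | T = T
~U | (R | S) = T | T = T
Thus S3 is true.

2 of the 3 statements are true (S1, S3).

2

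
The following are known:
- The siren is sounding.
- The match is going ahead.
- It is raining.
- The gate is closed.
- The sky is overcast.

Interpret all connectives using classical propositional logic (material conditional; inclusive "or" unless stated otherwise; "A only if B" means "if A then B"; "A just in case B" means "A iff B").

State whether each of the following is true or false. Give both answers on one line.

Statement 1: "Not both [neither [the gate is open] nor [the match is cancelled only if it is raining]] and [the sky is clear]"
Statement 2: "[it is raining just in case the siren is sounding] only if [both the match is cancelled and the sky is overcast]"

Statement 1 true, Statement 2 false

Let P = "the gate is open" (F), G = "the match is cancelled" (F), N = "it is raining" (T), Q = "the sky is overcast" (T), V = "the siren is sounding" (T).

Statement 1: In symbols: (P ↓ (G → N)) ↑ ¬Q

G → N = F → T = T
P ↓ (G → N) = F ↓ T = F
¬Q = ¬T = F
(P ↓ (G → N)) ↑ ¬Q = F ↑ F = T
So Statement 1 is true.

Statement 2: Formalization: (N ↔ V) → (G ∧ Q)

N ↔ V = T ↔ T = T
G ∧ Q = F ∧ T = F
(N ↔ V) → (G ∧ Q) = T → F = F
Thus Statement 2 is false.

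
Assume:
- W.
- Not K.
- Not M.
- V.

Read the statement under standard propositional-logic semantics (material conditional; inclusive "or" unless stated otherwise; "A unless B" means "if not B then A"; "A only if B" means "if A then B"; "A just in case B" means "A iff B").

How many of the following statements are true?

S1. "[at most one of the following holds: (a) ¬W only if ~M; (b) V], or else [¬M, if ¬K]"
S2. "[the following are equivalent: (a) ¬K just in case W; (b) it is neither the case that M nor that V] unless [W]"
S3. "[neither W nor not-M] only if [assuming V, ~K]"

3

S1: In symbols: ((¬W → ¬M) ↑ V) ∨ (¬K → ¬M)

¬W = ¬T = F
¬M = ¬F = T
¬W → ¬M = F → T = T
(¬W → ¬M) ↑ V = T ↑ T = F
¬K = ¬F = T
¬M = ¬F = T
¬K → ¬M = T → T = T
((¬W → ¬M) ↑ V) ∨ (¬K → ¬M) = F ∨ T = T
Hence S1 is true.

S2: Formalization: ((¬K ↔ W) ↔ (M ↓ V)) ∨ W

¬K = ¬F = T
¬K ↔ W = T ↔ T = T
M ↓ V = F ↓ T = F
(¬K ↔ W) ↔ (M ↓ V) = T ↔ F = F
((¬K ↔ W) ↔ (M ↓ V)) ∨ W = F ∨ T = T
Hence S2 is true.

S3: Formalization: (W ↓ ¬M) → (V → ¬K)

¬M = ¬F = T
W ↓ ¬M = T ↓ T = F
¬K = ¬F = T
V → ¬K = T → T = T
(W ↓ ¬M) → (V → ¬K) = F → T = T
So S3 is true.

True statements: 3 (S1, S2, S3).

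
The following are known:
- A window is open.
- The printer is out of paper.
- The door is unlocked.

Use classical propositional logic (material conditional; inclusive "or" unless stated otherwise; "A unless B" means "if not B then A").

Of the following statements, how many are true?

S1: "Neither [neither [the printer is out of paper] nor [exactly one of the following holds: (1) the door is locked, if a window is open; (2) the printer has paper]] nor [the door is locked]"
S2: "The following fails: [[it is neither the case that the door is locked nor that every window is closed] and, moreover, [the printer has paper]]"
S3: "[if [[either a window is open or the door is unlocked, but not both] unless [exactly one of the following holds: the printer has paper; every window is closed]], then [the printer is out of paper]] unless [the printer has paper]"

Let Q = "the printer has paper" (F), P = "a window is open" (T), R = "the door is locked" (F).

S1: This is (~Q nor ((P -> R) xor Q)) nor R.

~Q = ~F = T
P -> R = T -> F = F
(P -> R) xor Q = F xor F = F
~Q nor ((P -> R) xor Q) = T nor F = F
(~Q nor ((P -> R) xor Q)) nor R = F nor F = T
Thus S1 is true.

S2: In symbols: ~((R nor ~P) & Q)

~P = ~T = F
R nor ~P = F nor F = T
(R nor ~P) & Q = T & F = F
~((R nor ~P) & Q) = ~F = T
So S2 is true.

S3: This is (((P xor ~R) | (Q xor ~P)) -> ~Q) | Q.

~R = ~F = T
P xor ~R = T xor T = F
~P = ~T = F
Q xor ~P = F xor F = F
(P xor ~R) | (Q xor ~P) = F | F = F
~Q = ~F = T
((P xor ~R) | (Q xor ~P)) -> ~Q = F -> T = T
(((P xor ~R) | (Q xor ~P)) -> ~Q) | Q = T | F = T
Hence S3 is true.

True statements: 3 (S1, S2, S3).

3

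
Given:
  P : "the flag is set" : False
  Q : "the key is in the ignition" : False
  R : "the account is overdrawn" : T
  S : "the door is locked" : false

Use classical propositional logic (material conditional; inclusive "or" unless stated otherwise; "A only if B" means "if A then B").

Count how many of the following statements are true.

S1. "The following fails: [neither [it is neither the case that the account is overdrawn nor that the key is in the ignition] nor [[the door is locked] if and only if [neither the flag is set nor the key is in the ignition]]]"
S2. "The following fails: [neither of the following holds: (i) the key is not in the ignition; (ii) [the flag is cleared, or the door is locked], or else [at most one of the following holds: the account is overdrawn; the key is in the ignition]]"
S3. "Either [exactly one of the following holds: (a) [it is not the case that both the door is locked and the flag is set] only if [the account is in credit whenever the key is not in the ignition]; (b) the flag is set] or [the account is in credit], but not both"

S1: In symbols: ¬((R ↓ Q) ↓ (S ↔ (P ↓ Q)))

R ↓ Q = T ↓ F = F
P ↓ Q = F ↓ F = T
S ↔ (P ↓ Q) = F ↔ T = F
(R ↓ Q) ↓ (S ↔ (P ↓ Q)) = F ↓ F = T
¬((R ↓ Q) ↓ (S ↔ (P ↓ Q))) = ¬T = F
Hence S1 is false.

S2: Parsed as ¬(¬Q ↓ ((¬P ∨ S) ∨ (R ↑ Q)))

¬Q = ¬F = T
¬P = ¬F = T
¬P ∨ S = T ∨ F = T
R ↑ Q = T ↑ F = T
(¬P ∨ S) ∨ (R ↑ Q) = T ∨ T = T
¬Q ↓ ((¬P ∨ S) ∨ (R ↑ Q)) = T ↓ T = F
¬(¬Q ↓ ((¬P ∨ S) ∨ (R ↑ Q))) = ¬F = T
Thus S2 is true.

S3: Parsed as (((S ↑ P) → (¬Q → ¬R)) ⊕ P) ⊕ ¬R

S ↑ P = F ↑ F = T
¬Q = ¬F = T
¬R = ¬T = F
¬Q → ¬R = T → F = F
(S ↑ P) → (¬Q → ¬R) = T → F = F
((S ↑ P) → (¬Q → ¬R)) ⊕ P = F ⊕ F = F
¬R = ¬T = F
(((S ↑ P) → (¬Q → ¬R)) ⊕ P) ⊕ ¬R = F ⊕ F = F
So S3 is false.

True statements: 1 (S2).

1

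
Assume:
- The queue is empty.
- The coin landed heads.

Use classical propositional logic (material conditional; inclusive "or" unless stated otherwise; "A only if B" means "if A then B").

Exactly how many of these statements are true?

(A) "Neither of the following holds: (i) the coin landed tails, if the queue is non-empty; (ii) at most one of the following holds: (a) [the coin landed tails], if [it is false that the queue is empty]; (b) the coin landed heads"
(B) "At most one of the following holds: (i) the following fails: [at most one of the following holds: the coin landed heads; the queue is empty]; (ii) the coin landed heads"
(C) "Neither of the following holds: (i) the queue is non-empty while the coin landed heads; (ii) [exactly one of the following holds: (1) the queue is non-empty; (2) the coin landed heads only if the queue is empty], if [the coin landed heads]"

Let R = "the queue is empty" (T), P = "the coin landed heads" (T).

(A): In symbols: (¬R → ¬P) ↓ ((¬R → ¬P) ↑ P)

¬R = ¬T = F
¬P = ¬T = F
¬R → ¬P = F → F = T
¬R = ¬T = F
¬P = ¬T = F
¬R → ¬P = F → F = T
(¬R → ¬P) ↑ P = T ↑ T = F
(¬R → ¬P) ↓ ((¬R → ¬P) ↑ P) = T ↓ F = F
Hence (A) is false.

(B): Formalization: ¬(P ↑ R) ↑ P

P ↑ R = T ↑ T = F
¬(P ↑ R) = ¬F = T
¬(P ↑ R) ↑ P = T ↑ T = F
So (B) is false.

(C): This is (¬R ∧ P) ↓ (P → (¬R ⊕ (P → R))).

¬R = ¬T = F
¬R ∧ P = F ∧ T = F
¬R = ¬T = F
P → R = T → T = T
¬R ⊕ (P → R) = F ⊕ T = T
P → (¬R ⊕ (P → R)) = T → T = T
(¬R ∧ P) ↓ (P → (¬R ⊕ (P → R))) = F ↓ T = F
Thus (C) is false.

True statements: 0 (none).

0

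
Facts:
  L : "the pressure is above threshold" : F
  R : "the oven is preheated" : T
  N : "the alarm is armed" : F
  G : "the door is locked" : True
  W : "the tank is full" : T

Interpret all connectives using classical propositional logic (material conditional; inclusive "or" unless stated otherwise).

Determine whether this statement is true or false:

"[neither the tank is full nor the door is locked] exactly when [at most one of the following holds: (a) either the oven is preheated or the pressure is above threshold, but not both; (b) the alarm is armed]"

This is (W nor G) <-> ((R xor L) nand N).

W nor G = T nor T = F
R xor L = T xor F = T
(R xor L) nand N = T nand F = T
(W nor G) <-> ((R xor L) nand N) = F <-> T = F

False.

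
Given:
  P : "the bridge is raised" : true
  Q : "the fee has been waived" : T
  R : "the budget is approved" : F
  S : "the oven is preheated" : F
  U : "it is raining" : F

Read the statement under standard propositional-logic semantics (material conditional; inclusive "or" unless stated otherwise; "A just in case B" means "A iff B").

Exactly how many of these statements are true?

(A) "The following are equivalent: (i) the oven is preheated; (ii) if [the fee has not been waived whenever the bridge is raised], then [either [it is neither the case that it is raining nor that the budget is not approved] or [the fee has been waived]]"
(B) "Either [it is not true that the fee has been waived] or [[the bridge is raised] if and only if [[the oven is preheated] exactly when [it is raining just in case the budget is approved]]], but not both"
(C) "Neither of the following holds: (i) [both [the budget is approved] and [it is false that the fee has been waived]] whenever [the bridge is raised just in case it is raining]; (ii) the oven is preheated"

(A): This is S <-> ((P -> ~Q) -> ((U nor ~R) | Q)).

~Q = ~T = F
P -> ~Q = T -> F = F
~R = ~F = T
U nor ~R = F nor T = F
(U nor ~R) | Q = F | T = T
(P -> ~Q) -> ((U nor ~R) | Q) = F -> T = T
S <-> ((P -> ~Q) -> ((U nor ~R) | Q)) = F <-> T = F
So (A) is false.

(B): In symbols: ~Q xor (P <-> (S <-> (U <-> R)))

~Q = ~T = F
U <-> R = F <-> F = T
S <-> (U <-> R) = F <-> T = F
P <-> (S <-> (U <-> R)) = T <-> F = F
~Q xor (P <-> (S <-> (U <-> R))) = F xor F = F
Hence (B) is false.

(C): Parsed as ((P <-> U) -> (R & ~Q)) nor S

P <-> U = T <-> F = F
~Q = ~T = F
R & ~Q = F & F = F
(P <-> U) -> (R & ~Q) = F -> F = T
((P <-> U) -> (R & ~Q)) nor S = T nor F = F
Hence (C) is false.

Count: 0.

0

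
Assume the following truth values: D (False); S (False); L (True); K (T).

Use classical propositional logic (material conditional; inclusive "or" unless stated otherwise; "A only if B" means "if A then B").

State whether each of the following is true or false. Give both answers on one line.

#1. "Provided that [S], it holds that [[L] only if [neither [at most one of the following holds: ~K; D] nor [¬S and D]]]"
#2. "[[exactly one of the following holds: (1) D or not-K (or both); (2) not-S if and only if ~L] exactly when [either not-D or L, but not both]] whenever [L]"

#1: In symbols: S -> (L -> ((~K nand D) nor (~S & D)))

~K = ~T = F
~K nand D = F nand F = T
~S = ~F = T
~S & D = T & F = F
(~K nand D) nor (~S & D) = T nor F = F
L -> ((~K nand D) nor (~S & D)) = T -> F = F
S -> (L -> ((~K nand D) nor (~S & D))) = F -> F = T
Hence #1 is true.

#2: In symbols: L -> (((D | ~K) xor (~S <-> ~L)) <-> (~D xor L))

~K = ~T = F
D | ~K = F | F = F
~S = ~F = T
~L = ~T = F
~S <-> ~L = T <-> F = F
(D | ~K) xor (~S <-> ~L) = F xor F = F
~D = ~F = T
~D xor L = T xor T = F
((D | ~K) xor (~S <-> ~L)) <-> (~D xor L) = F <-> F = T
L -> (((D | ~K) xor (~S <-> ~L)) <-> (~D xor L)) = T -> T = T
Hence #2 is true.

#1 true / #2 true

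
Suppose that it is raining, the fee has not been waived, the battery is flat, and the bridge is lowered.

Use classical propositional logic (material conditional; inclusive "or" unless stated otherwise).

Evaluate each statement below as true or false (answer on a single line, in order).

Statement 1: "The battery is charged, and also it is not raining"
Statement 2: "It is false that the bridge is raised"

Let R = "the battery is charged" (F), P = "it is raining" (T), S = "the bridge is raised" (F).

Statement 1: Parsed as R & ~P

~P = ~T = F
R & ~P = F & F = F
Hence Statement 1 is false.

Statement 2: Parsed as ~S

~S = ~F = T
Thus Statement 2 is true.

Statement 1 F, Statement 2 T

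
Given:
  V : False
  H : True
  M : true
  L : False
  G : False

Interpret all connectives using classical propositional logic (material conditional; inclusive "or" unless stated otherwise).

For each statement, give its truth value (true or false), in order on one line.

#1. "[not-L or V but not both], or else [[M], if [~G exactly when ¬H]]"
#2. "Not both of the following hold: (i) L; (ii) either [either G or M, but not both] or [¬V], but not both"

#1 True, #2 True

#1: This is (not L xor V) or ((not G iff not H) -> M).

not L = not False = True
not L xor V = True xor False = True
not G = not False = True
not H = not True = False
not G iff not H = True iff False = False
(not G iff not H) -> M = False -> True = True
(not L xor V) or ((not G iff not H) -> M) = True or True = True
Hence #1 is true.

#2: Formalization: L nand ((G xor M) xor not V)

G xor M = False xor True = True
not V = not False = True
(G xor M) xor not V = True xor True = False
L nand ((G xor M) xor not V) = False nand False = True
So #2 is true.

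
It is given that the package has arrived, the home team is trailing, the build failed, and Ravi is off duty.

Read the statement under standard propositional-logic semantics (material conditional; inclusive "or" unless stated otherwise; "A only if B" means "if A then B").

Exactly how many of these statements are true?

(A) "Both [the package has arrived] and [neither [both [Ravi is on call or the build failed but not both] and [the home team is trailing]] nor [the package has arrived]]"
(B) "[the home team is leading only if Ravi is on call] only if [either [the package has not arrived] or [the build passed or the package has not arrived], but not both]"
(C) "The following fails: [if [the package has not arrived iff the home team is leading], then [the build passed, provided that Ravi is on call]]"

Let P = "the package has arrived" (T), S = "Ravi is on call" (F), R = "the build passed" (F), Q = "the home team is leading" (F).

(A): This is P & (((S xor ~R) & ~Q) nor P).

~R = ~F = T
S xor ~R = F xor T = T
~Q = ~F = T
(S xor ~R) & ~Q = T & T = T
((S xor ~R) & ~Q) nor P = T nor T = F
P & (((S xor ~R) & ~Q) nor P) = T & F = F
So (A) is false.

(B): Formalization: (Q -> S) -> (~P xor (R | ~P))

Q -> S = F -> F = T
~P = ~T = F
~P = ~T = F
R | ~P = F | F = F
~P xor (R | ~P) = F xor F = F
(Q -> S) -> (~P xor (R | ~P)) = T -> F = F
So (B) is false.

(C): In symbols: ~((~P <-> Q) -> (S -> R))

~P = ~T = F
~P <-> Q = F <-> F = T
S -> R = F -> F = T
(~P <-> Q) -> (S -> R) = T -> T = T
~((~P <-> Q) -> (S -> R)) = ~T = F
Thus (C) is false.

Count: 0.

0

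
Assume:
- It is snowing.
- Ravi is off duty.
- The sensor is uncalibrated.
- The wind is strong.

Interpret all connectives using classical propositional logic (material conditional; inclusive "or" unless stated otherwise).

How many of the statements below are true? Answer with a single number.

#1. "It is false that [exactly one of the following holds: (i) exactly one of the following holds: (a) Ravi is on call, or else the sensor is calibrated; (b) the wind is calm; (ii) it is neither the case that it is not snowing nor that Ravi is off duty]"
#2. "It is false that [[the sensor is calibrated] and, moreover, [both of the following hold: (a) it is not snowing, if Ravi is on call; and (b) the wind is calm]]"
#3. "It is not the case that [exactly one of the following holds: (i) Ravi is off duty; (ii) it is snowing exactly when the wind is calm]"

2

Let Q = "Ravi is on call" (F), R = "the sensor is calibrated" (F), S = "the wind is strong" (T), P = "it is snowing" (T).

#1: Parsed as ~(((Q | R) xor ~S) xor (~P nor ~Q))

Q | R = F | F = F
~S = ~T = F
(Q | R) xor ~S = F xor F = F
~P = ~T = F
~Q = ~F = T
~P nor ~Q = F nor T = F
((Q | R) xor ~S) xor (~P nor ~Q) = F xor F = F
~(((Q | R) xor ~S) xor (~P nor ~Q)) = ~F = T
Thus #1 is true.

#2: This is ~(R & ((Q -> ~P) & ~S)).

~P = ~T = F
Q -> ~P = F -> F = T
~S = ~T = F
(Q -> ~P) & ~S = T & F = F
R & ((Q -> ~P) & ~S) = F & F = F
~(R & ((Q -> ~P) & ~S)) = ~F = T
So #2 is true.

#3: In symbols: ~(~Q xor (P <-> ~S))

~Q = ~F = T
~S = ~T = F
P <-> ~S = T <-> F = F
~Q xor (P <-> ~S) = T xor F = T
~(~Q xor (P <-> ~S)) = ~T = F
So #3 is false.

True statements: 2.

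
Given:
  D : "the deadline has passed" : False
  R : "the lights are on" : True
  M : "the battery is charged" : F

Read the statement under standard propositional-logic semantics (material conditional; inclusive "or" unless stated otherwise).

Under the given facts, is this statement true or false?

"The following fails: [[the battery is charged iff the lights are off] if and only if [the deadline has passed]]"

Values: M=F, R=T, D=F.
Formalization: ¬((M ↔ ¬R) ↔ D)

¬R = ¬T = F
M ↔ ¬R = F ↔ F = T
(M ↔ ¬R) ↔ D = T ↔ F = F
¬((M ↔ ¬R) ↔ D) = ¬F = T

True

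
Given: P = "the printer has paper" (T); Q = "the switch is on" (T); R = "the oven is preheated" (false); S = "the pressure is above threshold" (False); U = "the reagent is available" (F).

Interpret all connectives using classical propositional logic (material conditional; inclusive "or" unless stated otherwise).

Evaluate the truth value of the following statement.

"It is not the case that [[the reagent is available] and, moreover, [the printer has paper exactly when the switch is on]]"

true

Values: U=F, P=T, Q=T.
In symbols: ¬(U ∧ (P ↔ Q))

P ↔ Q = T ↔ T = T
U ∧ (P ↔ Q) = F ∧ T = F
¬(U ∧ (P ↔ Q)) = ¬F = T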